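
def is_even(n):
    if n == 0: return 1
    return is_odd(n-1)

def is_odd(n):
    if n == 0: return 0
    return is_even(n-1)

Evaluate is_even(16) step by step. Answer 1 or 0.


is_even(16) = is_odd(15)
is_odd(15) = is_even(14)
is_even(14) = is_odd(13)
is_odd(13) = is_even(12)
is_even(12) = is_odd(11)
is_odd(11) = is_even(10)
is_even(10) = is_odd(9)
is_odd(9) = is_even(8)
is_even(8) = is_odd(7)
is_odd(7) = is_even(6)
is_even(6) = is_odd(5)
is_odd(5) = is_even(4)
is_even(4) = is_odd(3)
is_odd(3) = is_even(2)
is_even(2) = is_odd(1)
is_odd(1) = is_even(0)
is_even(0) = 1  (base case)
Result: 1

1


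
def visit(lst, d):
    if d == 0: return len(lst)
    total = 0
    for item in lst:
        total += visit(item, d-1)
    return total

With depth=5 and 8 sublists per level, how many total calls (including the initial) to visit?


At depth 0 (root): 1 call
At depth 1: each of 1 parents calls visit on 8 children = 8 calls
At depth 2: each of 8 parents calls visit on 8 children = 64 calls
At depth 3: each of 64 parents calls visit on 8 children = 512 calls
At depth 4: each of 512 parents calls visit on 8 children = 4096 calls
At depth 5: each of 4096 parents calls visit on 8 children = 32768 calls
Total: 1 + 8 + 64 + 512 + 4096 + 32768 = 37449

37449


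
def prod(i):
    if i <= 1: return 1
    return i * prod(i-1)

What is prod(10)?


prod(10)
= 10 * prod(9)
= 10 * 9 * prod(8)
= 10 * 9 * 8 * prod(7)
= 10 * 9 * 8 * 7 * prod(6)
= 10 * 9 * 8 * 7 * 6 * prod(5)
= 10 * 9 * 8 * 7 * 6 * 5 * prod(4)
= 10 * 9 * 8 * 7 * 6 * 5 * 4 * prod(3)
= 10 * 9 * 8 * 7 * 6 * 5 * 4 * 3 * prod(2)
= 10 * 9 * 8 * 7 * 6 * 5 * 4 * 3 * 2 * prod(1)
= 10 * 9 * 8 * 7 * 6 * 5 * 4 * 3 * 2 * 1
= 3628800

3628800


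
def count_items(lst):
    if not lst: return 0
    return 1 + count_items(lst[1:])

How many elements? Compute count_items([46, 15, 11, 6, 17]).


count_items([46, 15, 11, 6, 17]) = 1 + count_items([15, 11, 6, 17])
count_items([15, 11, 6, 17]) = 1 + count_items([11, 6, 17])
count_items([11, 6, 17]) = 1 + count_items([6, 17])
count_items([6, 17]) = 1 + count_items([17])
count_items([17]) = 1 + count_items([])
count_items([]) = 0  (base case)
Unwinding: 1 + 1 + 1 + 1 + 1 + 0 = 5

5


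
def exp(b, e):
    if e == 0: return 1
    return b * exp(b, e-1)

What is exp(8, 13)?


exp(8, 13)
= 8 * exp(8, 12)
= 8 * 8 * exp(8, 11)
= 8 * 8 * 8 * exp(8, 10)
= 8 * 8 * 8 * 8 * exp(8, 9)
= 8 * 8 * 8 * 8 * 8 * exp(8, 8)
= 8 * 8 * 8 * 8 * 8 * 8 * exp(8, 7)
= 8 * 8 * 8 * 8 * 8 * 8 * 8 * exp(8, 6)
= 8 * 8 * 8 * 8 * 8 * 8 * 8 * 8 * exp(8, 5)
= 8 * 8 * 8 * 8 * 8 * 8 * 8 * 8 * 8 * exp(8, 4)
= 8 * 8 * 8 * 8 * 8 * 8 * 8 * 8 * 8 * 8 * exp(8, 3)
= 8 * 8 * 8 * 8 * 8 * 8 * 8 * 8 * 8 * 8 * 8 * exp(8, 2)
= 8 * 8 * 8 * 8 * 8 * 8 * 8 * 8 * 8 * 8 * 8 * 8 * exp(8, 1)
= 8 * 8 * 8 * 8 * 8 * 8 * 8 * 8 * 8 * 8 * 8 * 8 * 8 * exp(8, 0)
= 8 * 8 * 8 * 8 * 8 * 8 * 8 * 8 * 8 * 8 * 8 * 8 * 8 * 1
= 549755813888

549755813888


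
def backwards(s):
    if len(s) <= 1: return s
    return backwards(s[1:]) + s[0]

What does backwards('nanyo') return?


backwards('nanyo') = backwards('anyo') + 'n'
backwards('anyo') = backwards('nyo') + 'a'
backwards('nyo') = backwards('yo') + 'n'
backwards('yo') = backwards('o') + 'y'
backwards('o') = 'o'  (base case)
Concatenating: 'o' + 'y' + 'n' + 'a' + 'n' = 'oynan'

oynan


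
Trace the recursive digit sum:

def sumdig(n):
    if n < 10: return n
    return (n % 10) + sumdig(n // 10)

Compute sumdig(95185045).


sumdig(95185045) = 5 + sumdig(9518504)
sumdig(9518504) = 4 + sumdig(951850)
sumdig(951850) = 0 + sumdig(95185)
sumdig(95185) = 5 + sumdig(9518)
sumdig(9518) = 8 + sumdig(951)
sumdig(951) = 1 + sumdig(95)
sumdig(95) = 5 + sumdig(9)
sumdig(9) = 9  (base case)
Total: 5 + 4 + 0 + 5 + 8 + 1 + 5 + 9 = 37

37


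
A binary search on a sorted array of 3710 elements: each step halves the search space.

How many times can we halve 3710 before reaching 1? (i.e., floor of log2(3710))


3710 / 2 = 1855
1855 / 2 = 927
927 / 2 = 463
463 / 2 = 231
231 / 2 = 115
115 / 2 = 57
57 / 2 = 28
28 / 2 = 14
14 / 2 = 7
7 / 2 = 3
3 / 2 = 1
Reached 1 after 11 halvings

11


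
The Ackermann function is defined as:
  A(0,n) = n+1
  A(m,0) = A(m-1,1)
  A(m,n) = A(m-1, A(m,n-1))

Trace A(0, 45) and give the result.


A(0, 45) = 46
Result: A(0, 45) = 46

46


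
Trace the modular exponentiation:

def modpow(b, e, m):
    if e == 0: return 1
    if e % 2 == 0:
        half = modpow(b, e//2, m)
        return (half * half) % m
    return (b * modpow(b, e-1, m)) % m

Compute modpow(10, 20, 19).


modpow(10, 20, 19): e is even, compute modpow(10, 10, 19)
  modpow(10, 10, 19): e is even, compute modpow(10, 5, 19)
    modpow(10, 5, 19): e is odd, compute modpow(10, 4, 19)
      modpow(10, 4, 19): e is even, compute modpow(10, 2, 19)
        modpow(10, 2, 19): e is even, compute modpow(10, 1, 19)
          modpow(10, 1, 19): e is odd, compute modpow(10, 0, 19)
          modpow(10, 0, 19) = 1
          (10 * 1) % 19 = 10
        half=10, (10*10) % 19 = 5
      half=5, (5*5) % 19 = 6
    (10 * 6) % 19 = 3
  half=3, (3*3) % 19 = 9
half=9, (9*9) % 19 = 5

5


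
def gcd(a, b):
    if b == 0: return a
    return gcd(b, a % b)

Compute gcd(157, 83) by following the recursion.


gcd(157, 83) = gcd(83, 74)
gcd(83, 74) = gcd(74, 9)
gcd(74, 9) = gcd(9, 2)
gcd(9, 2) = gcd(2, 1)
gcd(2, 1) = gcd(1, 0)
gcd(1, 0) = 1  (base case)

1


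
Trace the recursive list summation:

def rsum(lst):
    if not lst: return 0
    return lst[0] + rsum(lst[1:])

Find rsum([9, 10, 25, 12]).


rsum([9, 10, 25, 12]) = 9 + rsum([10, 25, 12])
rsum([10, 25, 12]) = 10 + rsum([25, 12])
rsum([25, 12]) = 25 + rsum([12])
rsum([12]) = 12 + rsum([])
rsum([]) = 0  (base case)
Total: 9 + 10 + 25 + 12 + 0 = 56

56


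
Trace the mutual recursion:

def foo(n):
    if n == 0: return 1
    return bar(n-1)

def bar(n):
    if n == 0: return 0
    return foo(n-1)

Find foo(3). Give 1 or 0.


foo(3) = bar(2)
bar(2) = foo(1)
foo(1) = bar(0)
bar(0) = 0  (base case)
Result: 0

0


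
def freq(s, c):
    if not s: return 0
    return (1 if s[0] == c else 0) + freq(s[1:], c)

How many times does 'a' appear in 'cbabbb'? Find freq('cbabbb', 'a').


s[0]='c' != 'a' -> 0
s[0]='b' != 'a' -> 0
s[0]='a' == 'a' -> 1
s[0]='b' != 'a' -> 0
s[0]='b' != 'a' -> 0
s[0]='b' != 'a' -> 0
Sum: 0 + 0 + 1 + 0 + 0 + 0 = 1

1


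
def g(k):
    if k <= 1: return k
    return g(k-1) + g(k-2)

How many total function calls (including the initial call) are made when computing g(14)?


Let C(n) = total calls for g(n)
C(0) = 1, C(1) = 1
C(2) = 1 + C(1) + C(0) = 1 + 1 + 1 = 3
C(3) = 1 + C(2) + C(1) = 1 + 3 + 1 = 5
C(4) = 1 + C(3) + C(2) = 1 + 5 + 3 = 9
C(5) = 1 + C(4) + C(3) = 1 + 9 + 5 = 15
C(6) = 1 + C(5) + C(4) = 1 + 15 + 9 = 25
C(7) = 1 + C(6) + C(5) = 1 + 25 + 15 = 41
C(8) = 1 + C(7) + C(6) = 1 + 41 + 25 = 67
C(9) = 1 + C(8) + C(7) = 1 + 67 + 41 = 109
C(10) = 1 + C(9) + C(8) = 1 + 109 + 67 = 177
C(11) = 1 + C(10) + C(9) = 1 + 177 + 109 = 287
C(12) = 1 + C(11) + C(10) = 1 + 287 + 177 = 465
C(13) = 1 + C(12) + C(11) = 1 + 465 + 287 = 753
C(14) = 1 + C(13) + C(12) = 1 + 753 + 465 = 1219

1219


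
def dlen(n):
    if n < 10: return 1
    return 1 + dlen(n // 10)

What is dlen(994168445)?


dlen(994168445) = 1 + dlen(99416844)
dlen(99416844) = 1 + dlen(9941684)
dlen(9941684) = 1 + dlen(994168)
dlen(994168) = 1 + dlen(99416)
dlen(99416) = 1 + dlen(9941)
dlen(9941) = 1 + dlen(994)
dlen(994) = 1 + dlen(99)
dlen(99) = 1 + dlen(9)
dlen(9) = 1  (base case: 9 < 10)
Unwinding: 1 + 1 + 1 + 1 + 1 + 1 + 1 + 1 + 1 = 9

9


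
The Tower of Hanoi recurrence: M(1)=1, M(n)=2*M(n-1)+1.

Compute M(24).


M(24) = 2 * M(23) + 1
M(23) = 2 * M(22) + 1
M(22) = 2 * M(21) + 1
M(21) = 2 * M(20) + 1
M(20) = 2 * M(19) + 1
M(19) = 2 * M(18) + 1
M(18) = 2 * M(17) + 1
M(17) = 2 * M(16) + 1
M(16) = 2 * M(15) + 1
M(15) = 2 * M(14) + 1
M(14) = 2 * M(13) + 1
M(13) = 2 * M(12) + 1
M(12) = 2 * M(11) + 1
M(11) = 2 * M(10) + 1
M(10) = 2 * M(9) + 1
M(9) = 2 * M(8) + 1
M(8) = 2 * M(7) + 1
M(7) = 2 * M(6) + 1
M(6) = 2 * M(5) + 1
M(5) = 2 * M(4) + 1
M(4) = 2 * M(3) + 1
M(3) = 2 * M(2) + 1
M(2) = 2 * M(1) + 1
M(1) = 1  (base case)
M(2) = 2 * 1 + 1 = 3
M(3) = 2 * 3 + 1 = 7
M(4) = 2 * 7 + 1 = 15
M(5) = 2 * 15 + 1 = 31
M(6) = 2 * 31 + 1 = 63
M(7) = 2 * 63 + 1 = 127
M(8) = 2 * 127 + 1 = 255
M(9) = 2 * 255 + 1 = 511
M(10) = 2 * 511 + 1 = 1023
M(11) = 2 * 1023 + 1 = 2047
M(12) = 2 * 2047 + 1 = 4095
M(13) = 2 * 4095 + 1 = 8191
M(14) = 2 * 8191 + 1 = 16383
M(15) = 2 * 16383 + 1 = 32767
M(16) = 2 * 32767 + 1 = 65535
M(17) = 2 * 65535 + 1 = 131071
M(18) = 2 * 131071 + 1 = 262143
M(19) = 2 * 262143 + 1 = 524287
M(20) = 2 * 524287 + 1 = 1048575
M(21) = 2 * 1048575 + 1 = 2097151
M(22) = 2 * 2097151 + 1 = 4194303
M(23) = 2 * 4194303 + 1 = 8388607
M(24) = 2 * 8388607 + 1 = 16777215

16777215


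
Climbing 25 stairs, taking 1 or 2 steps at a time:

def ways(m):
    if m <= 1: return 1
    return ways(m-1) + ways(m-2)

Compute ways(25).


Building up from base cases:
ways(0) = 1
ways(1) = 1
ways(2) = ways(1) + ways(0) = 1 + 1 = 2
ways(3) = ways(2) + ways(1) = 2 + 1 = 3
ways(4) = ways(3) + ways(2) = 3 + 2 = 5
ways(5) = ways(4) + ways(3) = 5 + 3 = 8
ways(6) = ways(5) + ways(4) = 8 + 5 = 13
ways(7) = ways(6) + ways(5) = 13 + 8 = 21
ways(8) = ways(7) + ways(6) = 21 + 13 = 34
ways(9) = ways(8) + ways(7) = 34 + 21 = 55
ways(10) = ways(9) + ways(8) = 55 + 34 = 89
ways(11) = ways(10) + ways(9) = 89 + 55 = 144
ways(12) = ways(11) + ways(10) = 144 + 89 = 233
ways(13) = ways(12) + ways(11) = 233 + 144 = 377
ways(14) = ways(13) + ways(12) = 377 + 233 = 610
ways(15) = ways(14) + ways(13) = 610 + 377 = 987
ways(16) = ways(15) + ways(14) = 987 + 610 = 1597
ways(17) = ways(16) + ways(15) = 1597 + 987 = 2584
ways(18) = ways(17) + ways(16) = 2584 + 1597 = 4181
ways(19) = ways(18) + ways(17) = 4181 + 2584 = 6765
ways(20) = ways(19) + ways(18) = 6765 + 4181 = 10946
ways(21) = ways(20) + ways(19) = 10946 + 6765 = 17711
ways(22) = ways(21) + ways(20) = 17711 + 10946 = 28657
ways(23) = ways(22) + ways(21) = 28657 + 17711 = 46368
ways(24) = ways(23) + ways(22) = 46368 + 28657 = 75025
ways(25) = ways(24) + ways(23) = 75025 + 46368 = 121393

121393


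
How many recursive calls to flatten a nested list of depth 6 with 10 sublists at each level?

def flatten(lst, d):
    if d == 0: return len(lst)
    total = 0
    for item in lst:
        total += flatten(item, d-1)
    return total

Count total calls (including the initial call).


At depth 0 (root): 1 call
At depth 1: each of 1 parents calls flatten on 10 children = 10 calls
At depth 2: each of 10 parents calls flatten on 10 children = 100 calls
At depth 3: each of 100 parents calls flatten on 10 children = 1000 calls
At depth 4: each of 1000 parents calls flatten on 10 children = 10000 calls
At depth 5: each of 10000 parents calls flatten on 10 children = 100000 calls
At depth 6: each of 100000 parents calls flatten on 10 children = 1000000 calls
Total: 1 + 10 + 100 + 1000 + 10000 + 100000 + 1000000 = 1111111

1111111


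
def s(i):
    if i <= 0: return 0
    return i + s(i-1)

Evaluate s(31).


s(31)
= 31 + 30 + 29 + 28 + 27 + 26 + 25 + 24 + 23 + 22 + 21 + 20 + 19 + 18 + 17 + 16 + 15 + 14 + 13 + 12 + 11 + 10 + 9 + 8 + 7 + 6 + 5 + 4 + 3 + 2 + 1 + s(0)
= 31 + 30 + 29 + 28 + 27 + 26 + 25 + 24 + 23 + 22 + 21 + 20 + 19 + 18 + 17 + 16 + 15 + 14 + 13 + 12 + 11 + 10 + 9 + 8 + 7 + 6 + 5 + 4 + 3 + 2 + 1 + 0
= 496

496


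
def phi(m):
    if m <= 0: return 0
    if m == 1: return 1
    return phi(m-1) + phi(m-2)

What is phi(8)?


Computing phi(8) bottom-up:
phi(0) = 0
phi(1) = 1
phi(2) = phi(1) + phi(0) = 1 + 0 = 1
phi(3) = phi(2) + phi(1) = 1 + 1 = 2
phi(4) = phi(3) + phi(2) = 2 + 1 = 3
phi(5) = phi(4) + phi(3) = 3 + 2 = 5
phi(6) = phi(5) + phi(4) = 5 + 3 = 8
phi(7) = phi(6) + phi(5) = 8 + 5 = 13
phi(8) = phi(7) + phi(6) = 13 + 8 = 21

21


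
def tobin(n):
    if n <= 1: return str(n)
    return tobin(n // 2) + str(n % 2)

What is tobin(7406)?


tobin(7406) = tobin(3703) + '0'
tobin(3703) = tobin(1851) + '1'
tobin(1851) = tobin(925) + '1'
tobin(925) = tobin(462) + '1'
tobin(462) = tobin(231) + '0'
tobin(231) = tobin(115) + '1'
tobin(115) = tobin(57) + '1'
tobin(57) = tobin(28) + '1'
tobin(28) = tobin(14) + '0'
tobin(14) = tobin(7) + '0'
tobin(7) = tobin(3) + '1'
tobin(3) = tobin(1) + '1'
tobin(1) = '1'  (base case)
Concatenating: '1' + '1' + '1' + '0' + '0' + '1' + '1' + '1' + '0' + '1' + '1' + '1' + '0' = '1110011101110'

1110011101110


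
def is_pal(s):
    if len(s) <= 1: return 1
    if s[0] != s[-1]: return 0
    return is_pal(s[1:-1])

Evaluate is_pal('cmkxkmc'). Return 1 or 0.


is_pal('cmkxkmc'): s[0]='c' == s[-1]='c' -> check is_pal('mkxkm')
is_pal('mkxkm'): s[0]='m' == s[-1]='m' -> check is_pal('kxk')
is_pal('kxk'): s[0]='k' == s[-1]='k' -> check is_pal('x')
is_pal('x'): len <= 1 -> return 1  (base case)
Result: 1 (palindrome)

1


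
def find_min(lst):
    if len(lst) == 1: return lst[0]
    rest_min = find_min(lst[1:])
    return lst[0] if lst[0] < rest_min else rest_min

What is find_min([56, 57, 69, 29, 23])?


find_min([56, 57, 69, 29, 23]): compare 56 with find_min([57, 69, 29, 23])
find_min([57, 69, 29, 23]): compare 57 with find_min([69, 29, 23])
find_min([69, 29, 23]): compare 69 with find_min([29, 23])
find_min([29, 23]): compare 29 with find_min([23])
find_min([23]) = 23  (base case)
Compare 29 with 23 -> 23
Compare 69 with 23 -> 23
Compare 57 with 23 -> 23
Compare 56 with 23 -> 23

23


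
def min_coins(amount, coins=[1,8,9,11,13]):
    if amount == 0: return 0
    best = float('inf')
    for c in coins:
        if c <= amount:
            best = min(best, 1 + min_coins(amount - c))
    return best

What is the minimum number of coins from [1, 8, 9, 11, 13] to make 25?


Building up with DP:
min_coins(0) = 0
min_coins(1) = min(1+min_coins(0)=1+0=1) = 1
min_coins(2) = min(1+min_coins(1)=1+1=2) = 2
min_coins(3) = min(1+min_coins(2)=1+2=3) = 3
min_coins(4) = min(1+min_coins(3)=1+3=4) = 4
min_coins(5) = min(1+min_coins(4)=1+4=5) = 5
min_coins(6) = min(1+min_coins(5)=1+5=6) = 6
min_coins(7) = min(1+min_coins(6)=1+6=7) = 7
min_coins(8) = min(1+min_coins(7)=1+7=8, 1+min_coins(0)=1+0=1) = 1
min_coins(9) = min(1+min_coins(8)=1+1=2, 1+min_coins(1)=1+1=2, 1+min_coins(0)=1+0=1) = 1
min_coins(10) = min(1+min_coins(9)=1+1=2, 1+min_coins(2)=1+2=3, 1+min_coins(1)=1+1=2) = 2
min_coins(11) = min(1+min_coins(10)=1+2=3, 1+min_coins(3)=1+3=4, 1+min_coins(2)=1+2=3, 1+min_coins(0)=1+0=1) = 1
min_coins(12) = min(1+min_coins(11)=1+1=2, 1+min_coins(4)=1+4=5, 1+min_coins(3)=1+3=4, 1+min_coins(1)=1+1=2) = 2
min_coins(13) = min(1+min_coins(12)=1+2=3, 1+min_coins(5)=1+5=6, 1+min_coins(4)=1+4=5, 1+min_coins(2)=1+2=3, 1+min_coins(0)=1+0=1) = 1
min_coins(14) = min(1+min_coins(13)=1+1=2, 1+min_coins(6)=1+6=7, 1+min_coins(5)=1+5=6, 1+min_coins(3)=1+3=4, 1+min_coins(1)=1+1=2) = 2
min_coins(15) = min(1+min_coins(14)=1+2=3, 1+min_coins(7)=1+7=8, 1+min_coins(6)=1+6=7, 1+min_coins(4)=1+4=5, 1+min_coins(2)=1+2=3) = 3
min_coins(16) = min(1+min_coins(15)=1+3=4, 1+min_coins(8)=1+1=2, 1+min_coins(7)=1+7=8, 1+min_coins(5)=1+5=6, 1+min_coins(3)=1+3=4) = 2
min_coins(17) = min(1+min_coins(16)=1+2=3, 1+min_coins(9)=1+1=2, 1+min_coins(8)=1+1=2, 1+min_coins(6)=1+6=7, 1+min_coins(4)=1+4=5) = 2
min_coins(18) = min(1+min_coins(17)=1+2=3, 1+min_coins(10)=1+2=3, 1+min_coins(9)=1+1=2, 1+min_coins(7)=1+7=8, 1+min_coins(5)=1+5=6) = 2
min_coins(19) = min(1+min_coins(18)=1+2=3, 1+min_coins(11)=1+1=2, 1+min_coins(10)=1+2=3, 1+min_coins(8)=1+1=2, 1+min_coins(6)=1+6=7) = 2
min_coins(20) = min(1+min_coins(19)=1+2=3, 1+min_coins(12)=1+2=3, 1+min_coins(11)=1+1=2, 1+min_coins(9)=1+1=2, 1+min_coins(7)=1+7=8) = 2
min_coins(21) = min(1+min_coins(20)=1+2=3, 1+min_coins(13)=1+1=2, 1+min_coins(12)=1+2=3, 1+min_coins(10)=1+2=3, 1+min_coins(8)=1+1=2) = 2
min_coins(22) = min(1+min_coins(21)=1+2=3, 1+min_coins(14)=1+2=3, 1+min_coins(13)=1+1=2, 1+min_coins(11)=1+1=2, 1+min_coins(9)=1+1=2) = 2
min_coins(23) = min(1+min_coins(22)=1+2=3, 1+min_coins(15)=1+3=4, 1+min_coins(14)=1+2=3, 1+min_coins(12)=1+2=3, 1+min_coins(10)=1+2=3) = 3
min_coins(24) = min(1+min_coins(23)=1+3=4, 1+min_coins(16)=1+2=3, 1+min_coins(15)=1+3=4, 1+min_coins(13)=1+1=2, 1+min_coins(11)=1+1=2) = 2
min_coins(25) = min(1+min_coins(24)=1+2=3, 1+min_coins(17)=1+2=3, 1+min_coins(16)=1+2=3, 1+min_coins(14)=1+2=3, 1+min_coins(12)=1+2=3) = 3

3


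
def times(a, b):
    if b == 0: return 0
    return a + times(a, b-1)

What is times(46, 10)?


times(46, 10) = 46 + times(46, 9)
times(46, 9) = 46 + times(46, 8)
times(46, 8) = 46 + times(46, 7)
times(46, 7) = 46 + times(46, 6)
times(46, 6) = 46 + times(46, 5)
times(46, 5) = 46 + times(46, 4)
times(46, 4) = 46 + times(46, 3)
times(46, 3) = 46 + times(46, 2)
times(46, 2) = 46 + times(46, 1)
times(46, 1) = 46 + times(46, 0)
times(46, 0) = 0  (base case)
Total: 46 + 46 + 46 + 46 + 46 + 46 + 46 + 46 + 46 + 46 + 0 = 460

460


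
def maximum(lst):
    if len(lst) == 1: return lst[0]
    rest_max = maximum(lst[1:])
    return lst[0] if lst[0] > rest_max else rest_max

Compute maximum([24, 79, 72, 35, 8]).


maximum([24, 79, 72, 35, 8]): compare 24 with maximum([79, 72, 35, 8])
maximum([79, 72, 35, 8]): compare 79 with maximum([72, 35, 8])
maximum([72, 35, 8]): compare 72 with maximum([35, 8])
maximum([35, 8]): compare 35 with maximum([8])
maximum([8]) = 8  (base case)
Compare 35 with 8 -> 35
Compare 72 with 35 -> 72
Compare 79 with 72 -> 79
Compare 24 with 79 -> 79

79


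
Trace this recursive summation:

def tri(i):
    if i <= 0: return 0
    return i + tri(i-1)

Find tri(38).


tri(38)
= 38 + 37 + 36 + 35 + 34 + 33 + 32 + 31 + 30 + 29 + 28 + 27 + 26 + 25 + 24 + 23 + 22 + 21 + 20 + 19 + 18 + 17 + 16 + 15 + 14 + 13 + 12 + 11 + 10 + 9 + 8 + 7 + 6 + 5 + 4 + 3 + 2 + 1 + tri(0)
= 38 + 37 + 36 + 35 + 34 + 33 + 32 + 31 + 30 + 29 + 28 + 27 + 26 + 25 + 24 + 23 + 22 + 21 + 20 + 19 + 18 + 17 + 16 + 15 + 14 + 13 + 12 + 11 + 10 + 9 + 8 + 7 + 6 + 5 + 4 + 3 + 2 + 1 + 0
= 741

741


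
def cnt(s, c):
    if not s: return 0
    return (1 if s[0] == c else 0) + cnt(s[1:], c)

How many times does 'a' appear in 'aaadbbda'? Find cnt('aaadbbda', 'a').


s[0]='a' == 'a' -> 1
s[0]='a' == 'a' -> 1
s[0]='a' == 'a' -> 1
s[0]='d' != 'a' -> 0
s[0]='b' != 'a' -> 0
s[0]='b' != 'a' -> 0
s[0]='d' != 'a' -> 0
s[0]='a' == 'a' -> 1
Sum: 1 + 1 + 1 + 0 + 0 + 0 + 0 + 1 = 4

4


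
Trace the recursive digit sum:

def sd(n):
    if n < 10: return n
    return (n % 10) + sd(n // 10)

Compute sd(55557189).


sd(55557189) = 9 + sd(5555718)
sd(5555718) = 8 + sd(555571)
sd(555571) = 1 + sd(55557)
sd(55557) = 7 + sd(5555)
sd(5555) = 5 + sd(555)
sd(555) = 5 + sd(55)
sd(55) = 5 + sd(5)
sd(5) = 5  (base case)
Total: 9 + 8 + 1 + 7 + 5 + 5 + 5 + 5 = 45

45


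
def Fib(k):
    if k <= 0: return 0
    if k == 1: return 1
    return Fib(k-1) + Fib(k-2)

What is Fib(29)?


Computing Fib(29) bottom-up:
Fib(0) = 0
Fib(1) = 1
Fib(2) = Fib(1) + Fib(0) = 1 + 0 = 1
Fib(3) = Fib(2) + Fib(1) = 1 + 1 = 2
Fib(4) = Fib(3) + Fib(2) = 2 + 1 = 3
Fib(5) = Fib(4) + Fib(3) = 3 + 2 = 5
Fib(6) = Fib(5) + Fib(4) = 5 + 3 = 8
Fib(7) = Fib(6) + Fib(5) = 8 + 5 = 13
Fib(8) = Fib(7) + Fib(6) = 13 + 8 = 21
Fib(9) = Fib(8) + Fib(7) = 21 + 13 = 34
Fib(10) = Fib(9) + Fib(8) = 34 + 21 = 55
Fib(11) = Fib(10) + Fib(9) = 55 + 34 = 89
Fib(12) = Fib(11) + Fib(10) = 89 + 55 = 144
Fib(13) = Fib(12) + Fib(11) = 144 + 89 = 233
Fib(14) = Fib(13) + Fib(12) = 233 + 144 = 377
Fib(15) = Fib(14) + Fib(13) = 377 + 233 = 610
Fib(16) = Fib(15) + Fib(14) = 610 + 377 = 987
Fib(17) = Fib(16) + Fib(15) = 987 + 610 = 1597
Fib(18) = Fib(17) + Fib(16) = 1597 + 987 = 2584
Fib(19) = Fib(18) + Fib(17) = 2584 + 1597 = 4181
Fib(20) = Fib(19) + Fib(18) = 4181 + 2584 = 6765
Fib(21) = Fib(20) + Fib(19) = 6765 + 4181 = 10946
Fib(22) = Fib(21) + Fib(20) = 10946 + 6765 = 17711
Fib(23) = Fib(22) + Fib(21) = 17711 + 10946 = 28657
Fib(24) = Fib(23) + Fib(22) = 28657 + 17711 = 46368
Fib(25) = Fib(24) + Fib(23) = 46368 + 28657 = 75025
Fib(26) = Fib(25) + Fib(24) = 75025 + 46368 = 121393
Fib(27) = Fib(26) + Fib(25) = 121393 + 75025 = 196418
Fib(28) = Fib(27) + Fib(26) = 196418 + 121393 = 317811
Fib(29) = Fib(28) + Fib(27) = 317811 + 196418 = 514229

514229


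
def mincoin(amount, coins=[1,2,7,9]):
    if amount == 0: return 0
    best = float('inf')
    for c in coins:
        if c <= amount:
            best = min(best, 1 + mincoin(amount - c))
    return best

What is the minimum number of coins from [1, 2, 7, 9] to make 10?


Building up with DP:
mincoin(0) = 0
mincoin(1) = min(1+mincoin(0)=1+0=1) = 1
mincoin(2) = min(1+mincoin(1)=1+1=2, 1+mincoin(0)=1+0=1) = 1
mincoin(3) = min(1+mincoin(2)=1+1=2, 1+mincoin(1)=1+1=2) = 2
mincoin(4) = min(1+mincoin(3)=1+2=3, 1+mincoin(2)=1+1=2) = 2
mincoin(5) = min(1+mincoin(4)=1+2=3, 1+mincoin(3)=1+2=3) = 3
mincoin(6) = min(1+mincoin(5)=1+3=4, 1+mincoin(4)=1+2=3) = 3
mincoin(7) = min(1+mincoin(6)=1+3=4, 1+mincoin(5)=1+3=4, 1+mincoin(0)=1+0=1) = 1
mincoin(8) = min(1+mincoin(7)=1+1=2, 1+mincoin(6)=1+3=4, 1+mincoin(1)=1+1=2) = 2
mincoin(9) = min(1+mincoin(8)=1+2=3, 1+mincoin(7)=1+1=2, 1+mincoin(2)=1+1=2, 1+mincoin(0)=1+0=1) = 1
mincoin(10) = min(1+mincoin(9)=1+1=2, 1+mincoin(8)=1+2=3, 1+mincoin(3)=1+2=3, 1+mincoin(1)=1+1=2) = 2

2


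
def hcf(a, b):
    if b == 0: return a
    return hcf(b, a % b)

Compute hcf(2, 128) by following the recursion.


hcf(2, 128) = hcf(128, 2)
hcf(128, 2) = hcf(2, 0)
hcf(2, 0) = 2  (base case)

2


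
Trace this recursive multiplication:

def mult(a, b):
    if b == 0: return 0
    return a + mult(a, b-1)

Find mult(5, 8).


mult(5, 8) = 5 + mult(5, 7)
mult(5, 7) = 5 + mult(5, 6)
mult(5, 6) = 5 + mult(5, 5)
mult(5, 5) = 5 + mult(5, 4)
mult(5, 4) = 5 + mult(5, 3)
mult(5, 3) = 5 + mult(5, 2)
mult(5, 2) = 5 + mult(5, 1)
mult(5, 1) = 5 + mult(5, 0)
mult(5, 0) = 0  (base case)
Total: 5 + 5 + 5 + 5 + 5 + 5 + 5 + 5 + 0 = 40

40


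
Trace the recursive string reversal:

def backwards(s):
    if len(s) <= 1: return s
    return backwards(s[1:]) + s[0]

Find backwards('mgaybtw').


backwards('mgaybtw') = backwards('gaybtw') + 'm'
backwards('gaybtw') = backwards('aybtw') + 'g'
backwards('aybtw') = backwards('ybtw') + 'a'
backwards('ybtw') = backwards('btw') + 'y'
backwards('btw') = backwards('tw') + 'b'
backwards('tw') = backwards('w') + 't'
backwards('w') = 'w'  (base case)
Concatenating: 'w' + 't' + 'b' + 'y' + 'a' + 'g' + 'm' = 'wtbyagm'

wtbyagm


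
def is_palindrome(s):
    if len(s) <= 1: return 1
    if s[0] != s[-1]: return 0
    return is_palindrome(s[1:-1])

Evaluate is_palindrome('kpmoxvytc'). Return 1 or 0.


is_palindrome('kpmoxvytc'): s[0]='k' != s[-1]='c' -> return 0
Result: 0 (not a palindrome)

0


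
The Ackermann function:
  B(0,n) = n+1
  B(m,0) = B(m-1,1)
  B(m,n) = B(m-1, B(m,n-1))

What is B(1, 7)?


B(1, 7) = B(0, B(1, 6))
  B(1, 6) = B(0, B(1, 5))
    B(1, 5) = B(0, B(1, 4))
      B(1, 4) = B(0, B(1, 3))
        B(1, 3) = B(0, B(1, 2))
          B(1, 2) = B(0, B(1, 1))
          B(1, 1) = B(0, B(1, 0))
          B(1, 0) = B(0, 1)
          B(0, 1) = 2
            = B(0, 2)
          B(0, 2) = 3
            = B(0, 3)
          B(0, 3) = 4
          = B(0, 4)
          B(0, 4) = 5
        = B(0, 5)
        B(0, 5) = 6
      = B(0, 6)
      B(0, 6) = 7
    = B(0, 7)
    B(0, 7) = 8
  = B(0, 8)
  B(0, 8) = 9
Result: B(1, 7) = 9

9


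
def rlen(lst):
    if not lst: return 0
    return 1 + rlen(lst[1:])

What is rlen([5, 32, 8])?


rlen([5, 32, 8]) = 1 + rlen([32, 8])
rlen([32, 8]) = 1 + rlen([8])
rlen([8]) = 1 + rlen([])
rlen([]) = 0  (base case)
Unwinding: 1 + 1 + 1 + 0 = 3

3


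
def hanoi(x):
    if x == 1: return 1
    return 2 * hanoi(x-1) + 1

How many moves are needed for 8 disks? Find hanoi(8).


hanoi(8) = 2 * hanoi(7) + 1
hanoi(7) = 2 * hanoi(6) + 1
hanoi(6) = 2 * hanoi(5) + 1
hanoi(5) = 2 * hanoi(4) + 1
hanoi(4) = 2 * hanoi(3) + 1
hanoi(3) = 2 * hanoi(2) + 1
hanoi(2) = 2 * hanoi(1) + 1
hanoi(1) = 1  (base case)
hanoi(2) = 2 * 1 + 1 = 3
hanoi(3) = 2 * 3 + 1 = 7
hanoi(4) = 2 * 7 + 1 = 15
hanoi(5) = 2 * 15 + 1 = 31
hanoi(6) = 2 * 31 + 1 = 63
hanoi(7) = 2 * 63 + 1 = 127
hanoi(8) = 2 * 127 + 1 = 255

255


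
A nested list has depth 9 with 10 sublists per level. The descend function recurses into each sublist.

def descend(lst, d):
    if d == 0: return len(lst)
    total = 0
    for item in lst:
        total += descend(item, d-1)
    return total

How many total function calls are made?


At depth 0 (root): 1 call
At depth 1: each of 1 parents calls descend on 10 children = 10 calls
At depth 2: each of 10 parents calls descend on 10 children = 100 calls
At depth 3: each of 100 parents calls descend on 10 children = 1000 calls
At depth 4: each of 1000 parents calls descend on 10 children = 10000 calls
At depth 5: each of 10000 parents calls descend on 10 children = 100000 calls
At depth 6: each of 100000 parents calls descend on 10 children = 1000000 calls
At depth 7: each of 1000000 parents calls descend on 10 children = 10000000 calls
At depth 8: each of 10000000 parents calls descend on 10 children = 100000000 calls
At depth 9: each of 100000000 parents calls descend on 10 children = 1000000000 calls
Total: 1 + 10 + 100 + 1000 + 10000 + 100000 + 1000000 + 10000000 + 100000000 + 1000000000 = 1111111111

1111111111


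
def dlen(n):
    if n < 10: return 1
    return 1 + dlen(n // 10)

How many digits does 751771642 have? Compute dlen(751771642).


dlen(751771642) = 1 + dlen(75177164)
dlen(75177164) = 1 + dlen(7517716)
dlen(7517716) = 1 + dlen(751771)
dlen(751771) = 1 + dlen(75177)
dlen(75177) = 1 + dlen(7517)
dlen(7517) = 1 + dlen(751)
dlen(751) = 1 + dlen(75)
dlen(75) = 1 + dlen(7)
dlen(7) = 1  (base case: 7 < 10)
Unwinding: 1 + 1 + 1 + 1 + 1 + 1 + 1 + 1 + 1 = 9

9


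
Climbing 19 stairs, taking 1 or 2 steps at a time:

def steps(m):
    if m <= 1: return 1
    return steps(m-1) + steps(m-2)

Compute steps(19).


Building up from base cases:
steps(0) = 1
steps(1) = 1
steps(2) = steps(1) + steps(0) = 1 + 1 = 2
steps(3) = steps(2) + steps(1) = 2 + 1 = 3
steps(4) = steps(3) + steps(2) = 3 + 2 = 5
steps(5) = steps(4) + steps(3) = 5 + 3 = 8
steps(6) = steps(5) + steps(4) = 8 + 5 = 13
steps(7) = steps(6) + steps(5) = 13 + 8 = 21
steps(8) = steps(7) + steps(6) = 21 + 13 = 34
steps(9) = steps(8) + steps(7) = 34 + 21 = 55
steps(10) = steps(9) + steps(8) = 55 + 34 = 89
steps(11) = steps(10) + steps(9) = 89 + 55 = 144
steps(12) = steps(11) + steps(10) = 144 + 89 = 233
steps(13) = steps(12) + steps(11) = 233 + 144 = 377
steps(14) = steps(13) + steps(12) = 377 + 233 = 610
steps(15) = steps(14) + steps(13) = 610 + 377 = 987
steps(16) = steps(15) + steps(14) = 987 + 610 = 1597
steps(17) = steps(16) + steps(15) = 1597 + 987 = 2584
steps(18) = steps(17) + steps(16) = 2584 + 1597 = 4181
steps(19) = steps(18) + steps(17) = 4181 + 2584 = 6765

6765


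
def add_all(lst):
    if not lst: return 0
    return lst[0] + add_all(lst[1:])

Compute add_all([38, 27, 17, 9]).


add_all([38, 27, 17, 9]) = 38 + add_all([27, 17, 9])
add_all([27, 17, 9]) = 27 + add_all([17, 9])
add_all([17, 9]) = 17 + add_all([9])
add_all([9]) = 9 + add_all([])
add_all([]) = 0  (base case)
Total: 38 + 27 + 17 + 9 + 0 = 91

91


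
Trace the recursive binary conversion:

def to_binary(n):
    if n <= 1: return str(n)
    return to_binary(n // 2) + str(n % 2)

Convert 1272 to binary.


to_binary(1272) = to_binary(636) + '0'
to_binary(636) = to_binary(318) + '0'
to_binary(318) = to_binary(159) + '0'
to_binary(159) = to_binary(79) + '1'
to_binary(79) = to_binary(39) + '1'
to_binary(39) = to_binary(19) + '1'
to_binary(19) = to_binary(9) + '1'
to_binary(9) = to_binary(4) + '1'
to_binary(4) = to_binary(2) + '0'
to_binary(2) = to_binary(1) + '0'
to_binary(1) = '1'  (base case)
Concatenating: '1' + '0' + '0' + '1' + '1' + '1' + '1' + '1' + '0' + '0' + '0' = '10011111000'

10011111000


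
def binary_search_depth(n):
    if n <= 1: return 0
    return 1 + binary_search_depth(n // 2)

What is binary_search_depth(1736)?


1736 / 2 = 868
868 / 2 = 434
434 / 2 = 217
217 / 2 = 108
108 / 2 = 54
54 / 2 = 27
27 / 2 = 13
13 / 2 = 6
6 / 2 = 3
3 / 2 = 1
Reached 1 after 10 halvings

10


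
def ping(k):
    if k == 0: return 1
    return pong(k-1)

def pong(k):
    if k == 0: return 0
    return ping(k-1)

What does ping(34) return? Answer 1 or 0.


ping(34) = pong(33)
pong(33) = ping(32)
ping(32) = pong(31)
pong(31) = ping(30)
ping(30) = pong(29)
pong(29) = ping(28)
ping(28) = pong(27)
pong(27) = ping(26)
ping(26) = pong(25)
pong(25) = ping(24)
ping(24) = pong(23)
pong(23) = ping(22)
ping(22) = pong(21)
pong(21) = ping(20)
ping(20) = pong(19)
pong(19) = ping(18)
ping(18) = pong(17)
pong(17) = ping(16)
ping(16) = pong(15)
pong(15) = ping(14)
ping(14) = pong(13)
pong(13) = ping(12)
ping(12) = pong(11)
pong(11) = ping(10)
ping(10) = pong(9)
pong(9) = ping(8)
ping(8) = pong(7)
pong(7) = ping(6)
ping(6) = pong(5)
pong(5) = ping(4)
ping(4) = pong(3)
pong(3) = ping(2)
ping(2) = pong(1)
pong(1) = ping(0)
ping(0) = 1  (base case)
Result: 1

1


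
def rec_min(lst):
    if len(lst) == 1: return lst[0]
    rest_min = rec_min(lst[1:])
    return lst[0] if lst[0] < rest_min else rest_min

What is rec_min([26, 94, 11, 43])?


rec_min([26, 94, 11, 43]): compare 26 with rec_min([94, 11, 43])
rec_min([94, 11, 43]): compare 94 with rec_min([11, 43])
rec_min([11, 43]): compare 11 with rec_min([43])
rec_min([43]) = 43  (base case)
Compare 11 with 43 -> 11
Compare 94 with 11 -> 11
Compare 26 with 11 -> 11

11


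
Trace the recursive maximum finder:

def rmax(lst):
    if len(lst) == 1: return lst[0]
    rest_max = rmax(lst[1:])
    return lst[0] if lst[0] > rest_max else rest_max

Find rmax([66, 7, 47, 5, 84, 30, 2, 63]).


rmax([66, 7, 47, 5, 84, 30, 2, 63]): compare 66 with rmax([7, 47, 5, 84, 30, 2, 63])
rmax([7, 47, 5, 84, 30, 2, 63]): compare 7 with rmax([47, 5, 84, 30, 2, 63])
rmax([47, 5, 84, 30, 2, 63]): compare 47 with rmax([5, 84, 30, 2, 63])
rmax([5, 84, 30, 2, 63]): compare 5 with rmax([84, 30, 2, 63])
rmax([84, 30, 2, 63]): compare 84 with rmax([30, 2, 63])
rmax([30, 2, 63]): compare 30 with rmax([2, 63])
rmax([2, 63]): compare 2 with rmax([63])
rmax([63]) = 63  (base case)
Compare 2 with 63 -> 63
Compare 30 with 63 -> 63
Compare 84 with 63 -> 84
Compare 5 with 84 -> 84
Compare 47 with 84 -> 84
Compare 7 with 84 -> 84
Compare 66 with 84 -> 84

84


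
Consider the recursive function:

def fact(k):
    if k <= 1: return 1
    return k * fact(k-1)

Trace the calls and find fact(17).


fact(17)
= 17 * fact(16)
= 17 * 16 * fact(15)
= 17 * 16 * 15 * fact(14)
= 17 * 16 * 15 * 14 * fact(13)
= 17 * 16 * 15 * 14 * 13 * fact(12)
= 17 * 16 * 15 * 14 * 13 * 12 * fact(11)
= 17 * 16 * 15 * 14 * 13 * 12 * 11 * fact(10)
= 17 * 16 * 15 * 14 * 13 * 12 * 11 * 10 * fact(9)
= 17 * 16 * 15 * 14 * 13 * 12 * 11 * 10 * 9 * fact(8)
= 17 * 16 * 15 * 14 * 13 * 12 * 11 * 10 * 9 * 8 * fact(7)
= 17 * 16 * 15 * 14 * 13 * 12 * 11 * 10 * 9 * 8 * 7 * fact(6)
= 17 * 16 * 15 * 14 * 13 * 12 * 11 * 10 * 9 * 8 * 7 * 6 * fact(5)
= 17 * 16 * 15 * 14 * 13 * 12 * 11 * 10 * 9 * 8 * 7 * 6 * 5 * fact(4)
= 17 * 16 * 15 * 14 * 13 * 12 * 11 * 10 * 9 * 8 * 7 * 6 * 5 * 4 * fact(3)
= 17 * 16 * 15 * 14 * 13 * 12 * 11 * 10 * 9 * 8 * 7 * 6 * 5 * 4 * 3 * fact(2)
= 17 * 16 * 15 * 14 * 13 * 12 * 11 * 10 * 9 * 8 * 7 * 6 * 5 * 4 * 3 * 2 * fact(1)
= 17 * 16 * 15 * 14 * 13 * 12 * 11 * 10 * 9 * 8 * 7 * 6 * 5 * 4 * 3 * 2 * 1
= 355687428096000

355687428096000


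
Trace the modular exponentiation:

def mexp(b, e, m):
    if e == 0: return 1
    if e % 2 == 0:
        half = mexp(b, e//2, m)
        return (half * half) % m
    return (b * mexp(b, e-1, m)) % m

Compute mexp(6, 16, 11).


mexp(6, 16, 11): e is even, compute mexp(6, 8, 11)
  mexp(6, 8, 11): e is even, compute mexp(6, 4, 11)
    mexp(6, 4, 11): e is even, compute mexp(6, 2, 11)
      mexp(6, 2, 11): e is even, compute mexp(6, 1, 11)
        mexp(6, 1, 11): e is odd, compute mexp(6, 0, 11)
          mexp(6, 0, 11) = 1
        (6 * 1) % 11 = 6
      half=6, (6*6) % 11 = 3
    half=3, (3*3) % 11 = 9
  half=9, (9*9) % 11 = 4
half=4, (4*4) % 11 = 5

5


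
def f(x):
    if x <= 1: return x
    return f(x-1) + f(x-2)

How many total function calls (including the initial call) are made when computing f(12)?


Let C(n) = total calls for f(n)
C(0) = 1, C(1) = 1
C(2) = 1 + C(1) + C(0) = 1 + 1 + 1 = 3
C(3) = 1 + C(2) + C(1) = 1 + 3 + 1 = 5
C(4) = 1 + C(3) + C(2) = 1 + 5 + 3 = 9
C(5) = 1 + C(4) + C(3) = 1 + 9 + 5 = 15
C(6) = 1 + C(5) + C(4) = 1 + 15 + 9 = 25
C(7) = 1 + C(6) + C(5) = 1 + 25 + 15 = 41
C(8) = 1 + C(7) + C(6) = 1 + 41 + 25 = 67
C(9) = 1 + C(8) + C(7) = 1 + 67 + 41 = 109
C(10) = 1 + C(9) + C(8) = 1 + 109 + 67 = 177
C(11) = 1 + C(10) + C(9) = 1 + 177 + 109 = 287
C(12) = 1 + C(11) + C(10) = 1 + 287 + 177 = 465

465


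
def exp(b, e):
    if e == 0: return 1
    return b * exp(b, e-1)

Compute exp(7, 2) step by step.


exp(7, 2)
= 7 * exp(7, 1)
= 7 * 7 * exp(7, 0)
= 7 * 7 * 1
= 49

49


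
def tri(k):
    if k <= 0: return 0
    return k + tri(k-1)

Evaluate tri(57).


tri(57)
= 57 + 56 + 55 + 54 + 53 + 52 + 51 + 50 + 49 + 48 + 47 + 46 + 45 + 44 + 43 + 42 + 41 + 40 + 39 + 38 + 37 + 36 + 35 + 34 + 33 + 32 + 31 + 30 + 29 + 28 + 27 + 26 + 25 + 24 + 23 + 22 + 21 + 20 + 19 + 18 + 17 + 16 + 15 + 14 + 13 + 12 + 11 + 10 + 9 + 8 + 7 + 6 + 5 + 4 + 3 + 2 + 1 + tri(0)
= 57 + 56 + 55 + 54 + 53 + 52 + 51 + 50 + 49 + 48 + 47 + 46 + 45 + 44 + 43 + 42 + 41 + 40 + 39 + 38 + 37 + 36 + 35 + 34 + 33 + 32 + 31 + 30 + 29 + 28 + 27 + 26 + 25 + 24 + 23 + 22 + 21 + 20 + 19 + 18 + 17 + 16 + 15 + 14 + 13 + 12 + 11 + 10 + 9 + 8 + 7 + 6 + 5 + 4 + 3 + 2 + 1 + 0
= 1653

1653


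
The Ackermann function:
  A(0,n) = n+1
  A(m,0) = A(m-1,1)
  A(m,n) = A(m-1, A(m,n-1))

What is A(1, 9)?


A(1, 9) = A(0, A(1, 8))
  A(1, 8) = A(0, A(1, 7))
    A(1, 7) = A(0, A(1, 6))
      A(1, 6) = A(0, A(1, 5))
        A(1, 5) = A(0, A(1, 4))
          A(1, 4) = A(0, A(1, 3))
          A(1, 3) = A(0, A(1, 2))
          A(1, 2) = A(0, A(1, 1))
          A(1, 1) = A(0, A(1, 0))
          A(1, 0) = A(0, 1)
          A(0, 1) = 2
            = A(0, 2)
          A(0, 2) = 3
            = A(0, 3)
          A(0, 3) = 4
            = A(0, 4)
          A(0, 4) = 5
            = A(0, 5)
          A(0, 5) = 6
          = A(0, 6)
          A(0, 6) = 7
        = A(0, 7)
        A(0, 7) = 8
      = A(0, 8)
      A(0, 8) = 9
... (trace truncated)
Result: A(1, 9) = 11

11


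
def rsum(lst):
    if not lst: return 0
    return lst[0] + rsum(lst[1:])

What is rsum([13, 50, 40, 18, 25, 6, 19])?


rsum([13, 50, 40, 18, 25, 6, 19]) = 13 + rsum([50, 40, 18, 25, 6, 19])
rsum([50, 40, 18, 25, 6, 19]) = 50 + rsum([40, 18, 25, 6, 19])
rsum([40, 18, 25, 6, 19]) = 40 + rsum([18, 25, 6, 19])
rsum([18, 25, 6, 19]) = 18 + rsum([25, 6, 19])
rsum([25, 6, 19]) = 25 + rsum([6, 19])
rsum([6, 19]) = 6 + rsum([19])
rsum([19]) = 19 + rsum([])
rsum([]) = 0  (base case)
Total: 13 + 50 + 40 + 18 + 25 + 6 + 19 + 0 = 171

171


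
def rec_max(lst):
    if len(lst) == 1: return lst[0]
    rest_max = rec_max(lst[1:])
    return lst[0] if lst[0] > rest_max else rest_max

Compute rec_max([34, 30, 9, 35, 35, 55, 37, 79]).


rec_max([34, 30, 9, 35, 35, 55, 37, 79]): compare 34 with rec_max([30, 9, 35, 35, 55, 37, 79])
rec_max([30, 9, 35, 35, 55, 37, 79]): compare 30 with rec_max([9, 35, 35, 55, 37, 79])
rec_max([9, 35, 35, 55, 37, 79]): compare 9 with rec_max([35, 35, 55, 37, 79])
rec_max([35, 35, 55, 37, 79]): compare 35 with rec_max([35, 55, 37, 79])
rec_max([35, 55, 37, 79]): compare 35 with rec_max([55, 37, 79])
rec_max([55, 37, 79]): compare 55 with rec_max([37, 79])
rec_max([37, 79]): compare 37 with rec_max([79])
rec_max([79]) = 79  (base case)
Compare 37 with 79 -> 79
Compare 55 with 79 -> 79
Compare 35 with 79 -> 79
Compare 35 with 79 -> 79
Compare 9 with 79 -> 79
Compare 30 with 79 -> 79
Compare 34 with 79 -> 79

79


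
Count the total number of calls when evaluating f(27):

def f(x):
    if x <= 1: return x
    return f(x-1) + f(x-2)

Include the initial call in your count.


Let C(n) = total calls for f(n)
C(0) = 1, C(1) = 1
C(2) = 1 + C(1) + C(0) = 1 + 1 + 1 = 3
C(3) = 1 + C(2) + C(1) = 1 + 3 + 1 = 5
C(4) = 1 + C(3) + C(2) = 1 + 5 + 3 = 9
C(5) = 1 + C(4) + C(3) = 1 + 9 + 5 = 15
C(6) = 1 + C(5) + C(4) = 1 + 15 + 9 = 25
C(7) = 1 + C(6) + C(5) = 1 + 25 + 15 = 41
C(8) = 1 + C(7) + C(6) = 1 + 41 + 25 = 67
C(9) = 1 + C(8) + C(7) = 1 + 67 + 41 = 109
C(10) = 1 + C(9) + C(8) = 1 + 109 + 67 = 177
C(11) = 1 + C(10) + C(9) = 1 + 177 + 109 = 287
C(12) = 1 + C(11) + C(10) = 1 + 287 + 177 = 465
C(13) = 1 + C(12) + C(11) = 1 + 465 + 287 = 753
C(14) = 1 + C(13) + C(12) = 1 + 753 + 465 = 1219
C(15) = 1 + C(14) + C(13) = 1 + 1219 + 753 = 1973
C(16) = 1 + C(15) + C(14) = 1 + 1973 + 1219 = 3193
C(17) = 1 + C(16) + C(15) = 1 + 3193 + 1973 = 5167
C(18) = 1 + C(17) + C(16) = 1 + 5167 + 3193 = 8361
C(19) = 1 + C(18) + C(17) = 1 + 8361 + 5167 = 13529
C(20) = 1 + C(19) + C(18) = 1 + 13529 + 8361 = 21891
C(21) = 1 + C(20) + C(19) = 1 + 21891 + 13529 = 35421
C(22) = 1 + C(21) + C(20) = 1 + 35421 + 21891 = 57313
C(23) = 1 + C(22) + C(21) = 1 + 57313 + 35421 = 92735
C(24) = 1 + C(23) + C(22) = 1 + 92735 + 57313 = 150049
C(25) = 1 + C(24) + C(23) = 1 + 150049 + 92735 = 242785
C(26) = 1 + C(25) + C(24) = 1 + 242785 + 150049 = 392835
C(27) = 1 + C(26) + C(25) = 1 + 392835 + 242785 = 635621

635621


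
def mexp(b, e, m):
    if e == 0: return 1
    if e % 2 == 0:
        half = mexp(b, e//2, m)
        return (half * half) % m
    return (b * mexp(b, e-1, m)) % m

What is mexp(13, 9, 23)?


mexp(13, 9, 23): e is odd, compute mexp(13, 8, 23)
  mexp(13, 8, 23): e is even, compute mexp(13, 4, 23)
    mexp(13, 4, 23): e is even, compute mexp(13, 2, 23)
      mexp(13, 2, 23): e is even, compute mexp(13, 1, 23)
        mexp(13, 1, 23): e is odd, compute mexp(13, 0, 23)
          mexp(13, 0, 23) = 1
        (13 * 1) % 23 = 13
      half=13, (13*13) % 23 = 8
    half=8, (8*8) % 23 = 18
  half=18, (18*18) % 23 = 2
(13 * 2) % 23 = 3

3


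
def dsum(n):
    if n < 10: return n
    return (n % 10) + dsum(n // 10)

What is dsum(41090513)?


dsum(41090513) = 3 + dsum(4109051)
dsum(4109051) = 1 + dsum(410905)
dsum(410905) = 5 + dsum(41090)
dsum(41090) = 0 + dsum(4109)
dsum(4109) = 9 + dsum(410)
dsum(410) = 0 + dsum(41)
dsum(41) = 1 + dsum(4)
dsum(4) = 4  (base case)
Total: 3 + 1 + 5 + 0 + 9 + 0 + 1 + 4 = 23

23


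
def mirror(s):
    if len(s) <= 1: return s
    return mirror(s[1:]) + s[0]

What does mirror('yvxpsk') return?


mirror('yvxpsk') = mirror('vxpsk') + 'y'
mirror('vxpsk') = mirror('xpsk') + 'v'
mirror('xpsk') = mirror('psk') + 'x'
mirror('psk') = mirror('sk') + 'p'
mirror('sk') = mirror('k') + 's'
mirror('k') = 'k'  (base case)
Concatenating: 'k' + 's' + 'p' + 'x' + 'v' + 'y' = 'kspxvy'

kspxvy


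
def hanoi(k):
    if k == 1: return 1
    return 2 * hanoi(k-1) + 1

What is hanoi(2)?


hanoi(2) = 2 * hanoi(1) + 1
hanoi(1) = 1  (base case)
hanoi(2) = 2 * 1 + 1 = 3

3


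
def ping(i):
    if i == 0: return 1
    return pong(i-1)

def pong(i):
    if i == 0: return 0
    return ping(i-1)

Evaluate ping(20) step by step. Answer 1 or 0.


ping(20) = pong(19)
pong(19) = ping(18)
ping(18) = pong(17)
pong(17) = ping(16)
ping(16) = pong(15)
pong(15) = ping(14)
ping(14) = pong(13)
pong(13) = ping(12)
ping(12) = pong(11)
pong(11) = ping(10)
ping(10) = pong(9)
pong(9) = ping(8)
ping(8) = pong(7)
pong(7) = ping(6)
ping(6) = pong(5)
pong(5) = ping(4)
ping(4) = pong(3)
pong(3) = ping(2)
ping(2) = pong(1)
pong(1) = ping(0)
ping(0) = 1  (base case)
Result: 1

1


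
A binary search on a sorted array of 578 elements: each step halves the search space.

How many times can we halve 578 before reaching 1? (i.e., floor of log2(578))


578 / 2 = 289
289 / 2 = 144
144 / 2 = 72
72 / 2 = 36
36 / 2 = 18
18 / 2 = 9
9 / 2 = 4
4 / 2 = 2
2 / 2 = 1
Reached 1 after 9 halvings

9


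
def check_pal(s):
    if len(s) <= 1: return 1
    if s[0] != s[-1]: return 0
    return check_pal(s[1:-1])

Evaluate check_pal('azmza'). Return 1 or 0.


check_pal('azmza'): s[0]='a' == s[-1]='a' -> check check_pal('zmz')
check_pal('zmz'): s[0]='z' == s[-1]='z' -> check check_pal('m')
check_pal('m'): len <= 1 -> return 1  (base case)
Result: 1 (palindrome)

1


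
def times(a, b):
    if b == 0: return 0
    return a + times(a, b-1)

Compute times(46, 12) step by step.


times(46, 12) = 46 + times(46, 11)
times(46, 11) = 46 + times(46, 10)
times(46, 10) = 46 + times(46, 9)
times(46, 9) = 46 + times(46, 8)
times(46, 8) = 46 + times(46, 7)
times(46, 7) = 46 + times(46, 6)
times(46, 6) = 46 + times(46, 5)
times(46, 5) = 46 + times(46, 4)
times(46, 4) = 46 + times(46, 3)
times(46, 3) = 46 + times(46, 2)
times(46, 2) = 46 + times(46, 1)
times(46, 1) = 46 + times(46, 0)
times(46, 0) = 0  (base case)
Total: 46 + 46 + 46 + 46 + 46 + 46 + 46 + 46 + 46 + 46 + 46 + 46 + 0 = 552

552
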